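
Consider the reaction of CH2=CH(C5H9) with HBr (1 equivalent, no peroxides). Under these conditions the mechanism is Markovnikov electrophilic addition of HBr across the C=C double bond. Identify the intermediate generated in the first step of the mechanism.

secondary carbocation

Step 1: The π electrons of the C=C bond attack a proton of HBr; Markovnikov addition places the new C–H on the less-substituted alkene carbon, so the positive charge ends up on the more-substituted carbon — a secondary carbocation. The H–Br bond breaks heterolytically, releasing Br⁻.
After step 1 the species present is a secondary carbocation.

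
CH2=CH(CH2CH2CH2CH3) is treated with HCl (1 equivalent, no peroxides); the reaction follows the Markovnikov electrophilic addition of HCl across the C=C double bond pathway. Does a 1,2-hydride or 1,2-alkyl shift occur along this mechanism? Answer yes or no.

no

The first-formed carbocation is secondary.
No single 1,2-shift to an adjacent carbon would produce a more-substituted cation than the one already present, so no rearrangement occurs.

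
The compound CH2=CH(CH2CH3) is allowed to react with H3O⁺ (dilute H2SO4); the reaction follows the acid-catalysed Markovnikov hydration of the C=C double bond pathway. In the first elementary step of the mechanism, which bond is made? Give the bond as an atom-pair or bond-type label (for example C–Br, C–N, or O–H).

Step 1: The π electrons of the C=C bond attack a proton of H3O⁺; Markovnikov addition places the new C–H on the less-substituted alkene carbon, so the positive charge ends up on the more-substituted carbon — a secondary carbocation. H2O is released.
The bond formed in this step is the C–H bond.

C–H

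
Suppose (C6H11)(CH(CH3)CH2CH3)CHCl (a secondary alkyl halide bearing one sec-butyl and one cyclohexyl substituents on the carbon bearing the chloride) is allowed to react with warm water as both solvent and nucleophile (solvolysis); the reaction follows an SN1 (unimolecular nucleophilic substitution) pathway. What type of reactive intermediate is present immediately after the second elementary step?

tertiary carbocation

Step 1: The C–Cl bond breaks with both electrons going to the chloride; Cl⁻ leaves and a secondary carbocation remains.
Step 2: A hydride (H with its bonding pair) migrates from the adjacent sec-butyl carbon to the cationic centre — a 1,2-hydride shift — upgrading the secondary cation to a tertiary one.
After step 2 the species present is a tertiary carbocation.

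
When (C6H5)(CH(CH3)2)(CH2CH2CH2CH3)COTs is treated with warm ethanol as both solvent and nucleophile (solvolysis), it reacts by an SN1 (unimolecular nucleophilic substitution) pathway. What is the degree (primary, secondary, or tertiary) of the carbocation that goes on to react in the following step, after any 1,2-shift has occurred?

tertiary

Step 1: Rate-determining heterolysis of the C–O bond gives TsO⁻ and a tertiary carbocation.
No single 1,2-shift to an adjacent carbon would give a more-substituted cation, so no rearrangement occurs.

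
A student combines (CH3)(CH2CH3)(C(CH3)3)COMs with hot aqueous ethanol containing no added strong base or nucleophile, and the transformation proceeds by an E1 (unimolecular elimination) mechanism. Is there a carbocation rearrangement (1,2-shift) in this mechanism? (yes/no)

The first-formed carbocation is tertiary.
No single 1,2-shift to an adjacent carbon would produce a more-substituted cation than the one already present, so no rearrangement occurs.

no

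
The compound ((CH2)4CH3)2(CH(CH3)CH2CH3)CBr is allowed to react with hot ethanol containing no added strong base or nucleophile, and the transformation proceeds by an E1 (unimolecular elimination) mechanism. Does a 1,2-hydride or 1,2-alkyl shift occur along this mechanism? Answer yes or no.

no

The first-formed carbocation is tertiary.
No single 1,2-shift to an adjacent carbon would produce a more-substituted cation than the one already present, so no rearrangement occurs.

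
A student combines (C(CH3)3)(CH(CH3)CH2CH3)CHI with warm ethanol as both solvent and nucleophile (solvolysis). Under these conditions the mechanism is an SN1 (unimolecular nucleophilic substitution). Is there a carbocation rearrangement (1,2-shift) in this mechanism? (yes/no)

The first-formed carbocation is secondary.
The adjacent sec-butyl carbon already bears 2 other carbon substituents and has a hydrogen to migrate; after a 1,2-hydride shift from that carbon the positive charge sits on a tertiary centre.
Tertiary is more stable than secondary, so the shift occurs.

yes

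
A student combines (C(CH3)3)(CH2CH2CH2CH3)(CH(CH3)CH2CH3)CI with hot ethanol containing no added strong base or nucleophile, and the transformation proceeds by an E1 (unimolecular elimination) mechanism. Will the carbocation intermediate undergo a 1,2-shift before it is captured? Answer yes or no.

The first-formed carbocation is tertiary.
No single 1,2-shift to an adjacent carbon would produce a more-substituted cation than the one already present, so no rearrangement occurs.

no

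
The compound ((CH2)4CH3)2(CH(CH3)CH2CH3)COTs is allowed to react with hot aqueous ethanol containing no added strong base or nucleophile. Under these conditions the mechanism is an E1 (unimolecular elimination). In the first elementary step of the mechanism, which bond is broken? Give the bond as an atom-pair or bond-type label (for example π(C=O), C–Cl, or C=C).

Step 1: Rate-determining heterolysis of the C–O bond gives TsO⁻ and a tertiary carbocation.
The bond broken in this step is the C–O bond.

C–O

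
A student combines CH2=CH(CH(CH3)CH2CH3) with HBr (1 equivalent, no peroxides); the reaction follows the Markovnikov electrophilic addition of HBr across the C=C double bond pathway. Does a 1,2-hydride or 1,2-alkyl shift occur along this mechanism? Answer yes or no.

The first-formed carbocation is secondary.
The adjacent sec-butyl carbon already bears 2 other carbon substituents and has a hydrogen to migrate; after a 1,2-hydride shift from that carbon the positive charge sits on a tertiary centre.
Tertiary is more stable than secondary, so the shift occurs.

yes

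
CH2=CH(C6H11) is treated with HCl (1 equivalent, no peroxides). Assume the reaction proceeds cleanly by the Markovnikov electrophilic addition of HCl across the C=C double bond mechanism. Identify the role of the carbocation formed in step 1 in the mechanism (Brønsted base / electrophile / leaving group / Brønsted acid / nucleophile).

Step 3: The Cl⁻ anion donates a lone pair to the carbocation, forming the new C–Cl σ-bond and giving the neutral alkyl halide.
The carbocation formed in step 1 accepts an electron pair into an empty or π* orbital — it is the electrophile.

electrophile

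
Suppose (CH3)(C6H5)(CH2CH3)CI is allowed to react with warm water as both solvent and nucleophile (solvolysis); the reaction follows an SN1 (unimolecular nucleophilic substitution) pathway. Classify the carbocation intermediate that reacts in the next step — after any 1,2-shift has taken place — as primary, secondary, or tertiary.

Step 1: Ionisation: the C–I σ-bond cleaves heterolytically; both bonding electrons depart with I⁻, leaving a tertiary carbocation at the α-carbon.
No single 1,2-shift to an adjacent carbon would give a more-substituted cation, so no rearrangement occurs.

tertiary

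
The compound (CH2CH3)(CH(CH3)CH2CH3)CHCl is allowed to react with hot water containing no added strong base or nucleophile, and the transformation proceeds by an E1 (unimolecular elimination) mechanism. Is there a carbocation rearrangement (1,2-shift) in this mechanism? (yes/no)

yes

The first-formed carbocation is secondary.
The adjacent sec-butyl carbon already bears 2 other carbon substituents and has a hydrogen to migrate; after a 1,2-hydride shift from that carbon the positive charge sits on a tertiary centre.
Tertiary is more stable than secondary, so the shift occurs.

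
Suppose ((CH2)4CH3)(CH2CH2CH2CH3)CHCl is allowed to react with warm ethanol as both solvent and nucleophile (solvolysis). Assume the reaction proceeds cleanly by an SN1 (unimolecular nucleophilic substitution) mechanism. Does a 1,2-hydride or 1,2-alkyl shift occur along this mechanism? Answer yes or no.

no

The first-formed carbocation is secondary.
No single 1,2-shift to an adjacent carbon would produce a more-substituted cation than the one already present, so no rearrangement occurs.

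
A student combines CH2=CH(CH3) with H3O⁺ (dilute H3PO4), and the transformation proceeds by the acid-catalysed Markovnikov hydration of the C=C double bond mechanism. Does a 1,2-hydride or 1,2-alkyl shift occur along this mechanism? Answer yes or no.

The first-formed carbocation is secondary.
No single 1,2-shift to an adjacent carbon would produce a more-substituted cation than the one already present, so no rearrangement occurs.

no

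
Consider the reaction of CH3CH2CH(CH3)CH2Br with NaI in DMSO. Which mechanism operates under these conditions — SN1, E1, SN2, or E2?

Conditions: a primary substrate with a strong nucleophile in the polar aprotic solvent DMSO.
These conditions are the textbook signature of the SN2 pathway.
An unhindered substrate with a strong nucleophile in a polar aprotic solvent favours one-step backside displacement.

SN2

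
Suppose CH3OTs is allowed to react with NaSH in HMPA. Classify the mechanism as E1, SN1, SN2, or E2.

Conditions: a methyl substrate with a strong nucleophile in the polar aprotic solvent HMPA.
These conditions are the textbook signature of the SN2 pathway.
An unhindered substrate with a strong nucleophile in a polar aprotic solvent favours one-step backside displacement.

SN2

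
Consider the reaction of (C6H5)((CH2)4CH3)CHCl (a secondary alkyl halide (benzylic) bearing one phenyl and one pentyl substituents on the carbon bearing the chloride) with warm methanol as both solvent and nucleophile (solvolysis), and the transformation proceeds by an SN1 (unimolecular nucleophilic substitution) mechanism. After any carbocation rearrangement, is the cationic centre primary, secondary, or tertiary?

Step 1: Unassisted departure of Cl⁻ (taking the C–Cl bonding pair) generates a secondary carbocation.
No single 1,2-shift to an adjacent carbon would give a more-substituted cation, so no rearrangement occurs.

secondary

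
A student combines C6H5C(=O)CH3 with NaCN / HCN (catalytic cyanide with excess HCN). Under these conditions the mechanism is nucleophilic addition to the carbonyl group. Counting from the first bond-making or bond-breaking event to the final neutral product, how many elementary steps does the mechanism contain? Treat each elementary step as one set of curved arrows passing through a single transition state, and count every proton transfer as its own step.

2

Step 1: Nucleophilic addition: CN⁻ adds to the carbonyl carbon, pushing the π(C=O) electron pair onto oxygen and giving a tetrahedral alkoxide.
Step 2: The alkoxide oxygen removes a proton from HCN present in the mixture, giving a cyanohydrin and regenerating CN⁻.
Total: 2 elementary steps.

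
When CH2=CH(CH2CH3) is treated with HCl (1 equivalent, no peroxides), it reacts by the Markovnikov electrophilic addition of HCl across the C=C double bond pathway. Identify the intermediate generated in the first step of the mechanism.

secondary carbocation

Step 1: The π electrons of the C=C bond attack a proton of HCl; Markovnikov addition places the new C–H on the less-substituted alkene carbon, so the positive charge ends up on the more-substituted carbon — a secondary carbocation. The H–Cl bond breaks heterolytically, releasing Cl⁻.
After step 1 the species present is a secondary carbocation.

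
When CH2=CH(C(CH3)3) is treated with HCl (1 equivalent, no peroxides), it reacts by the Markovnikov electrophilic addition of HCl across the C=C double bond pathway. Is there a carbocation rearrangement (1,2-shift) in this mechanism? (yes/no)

yes

The first-formed carbocation is secondary.
The adjacent tert-butyl carbon has no hydrogen but bears methyl groups; migration of one methyl with its bonding pair (a 1,2-methyl shift) places the charge on a tertiary centre.
Tertiary is more stable than secondary, so the shift occurs.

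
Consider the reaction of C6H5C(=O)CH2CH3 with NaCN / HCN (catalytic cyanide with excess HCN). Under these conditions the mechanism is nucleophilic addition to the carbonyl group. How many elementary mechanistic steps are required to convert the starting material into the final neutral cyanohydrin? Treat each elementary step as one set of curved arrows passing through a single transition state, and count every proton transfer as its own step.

Step 1: Nucleophilic addition: CN⁻ adds to the carbonyl carbon, pushing the π(C=O) electron pair onto oxygen and giving a tetrahedral alkoxide.
Step 2: The alkoxide is protonated in situ by undissociated HCN, yielding a cyanohydrin; the CN⁻ so formed carries on the cycle.
Total: 2 elementary steps.

2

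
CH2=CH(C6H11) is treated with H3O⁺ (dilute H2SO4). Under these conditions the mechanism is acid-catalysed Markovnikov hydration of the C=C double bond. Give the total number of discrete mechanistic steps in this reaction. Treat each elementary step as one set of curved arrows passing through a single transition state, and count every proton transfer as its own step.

4

Step 1: The π electrons of the C=C bond attack a proton of H3O⁺; Markovnikov addition places the new C–H on the less-substituted alkene carbon, so the positive charge ends up on the more-substituted carbon — a secondary carbocation. H2O is released.
Step 2: Carbocation rearrangement: a 1,2-hydride shift from the adjacent cyclohexyl carbon converts the initially-formed secondary cation into the more stable tertiary cation.
Step 3: Nucleophilic capture of the cation by H2O produces the protonated alcohol (an oxonium ion).
Step 4: Proton transfer from the O–H of the oxonium ion to H2O completes the catalytic cycle and yields the alcohol.
Total: 4 elementary steps.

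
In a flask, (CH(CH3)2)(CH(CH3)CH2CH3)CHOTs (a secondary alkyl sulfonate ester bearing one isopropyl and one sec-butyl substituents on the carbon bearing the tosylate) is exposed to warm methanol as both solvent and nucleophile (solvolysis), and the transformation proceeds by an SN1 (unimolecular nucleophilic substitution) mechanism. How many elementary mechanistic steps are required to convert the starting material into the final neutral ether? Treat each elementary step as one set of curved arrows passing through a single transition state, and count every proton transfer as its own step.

Step 1: Rate-determining heterolysis of the C–O bond gives TsO⁻ and a secondary carbocation.
Step 2: Carbocation rearrangement: a 1,2-hydride shift from the adjacent isopropyl carbon converts the initially-formed secondary cation into the more stable tertiary cation.
Step 3: Nucleophilic capture: the oxygen of CH3OH bonds to the cationic carbon, producing an oxonium-ion intermediate.
Step 4: Deprotonation of the oxonium oxygen by solvent methanol yields the neutral ether.
Total: 4 elementary steps.

4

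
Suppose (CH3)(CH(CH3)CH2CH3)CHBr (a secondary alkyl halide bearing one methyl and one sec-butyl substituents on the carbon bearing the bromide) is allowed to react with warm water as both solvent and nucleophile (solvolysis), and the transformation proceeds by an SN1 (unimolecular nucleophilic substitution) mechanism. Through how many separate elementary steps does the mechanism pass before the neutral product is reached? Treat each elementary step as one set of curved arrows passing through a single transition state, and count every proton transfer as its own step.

Step 1: Ionisation: the C–Br σ-bond cleaves heterolytically; both bonding electrons depart with Br⁻, leaving a secondary carbocation at the α-carbon.
Step 2: A hydride (H with its bonding pair) migrates from the adjacent sec-butyl carbon to the cationic centre — a 1,2-hydride shift — upgrading the secondary cation to a tertiary one.
Step 3: A lone pair on the oxygen of H2O attacks the carbocation, forming a new C–O σ-bond and an oxonium ion.
Step 4: Proton transfer from the O–H of the oxonium ion to a solvent molecule delivers the neutral alcohol.
Total: 4 elementary steps.

4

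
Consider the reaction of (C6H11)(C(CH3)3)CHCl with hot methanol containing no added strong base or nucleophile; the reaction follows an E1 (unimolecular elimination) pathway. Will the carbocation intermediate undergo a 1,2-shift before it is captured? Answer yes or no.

yes

The first-formed carbocation is secondary.
The adjacent cyclohexyl carbon already bears 2 other carbon substituents and has a hydrogen to migrate; after a 1,2-hydride shift from that carbon the positive charge sits on a tertiary centre.
Tertiary is more stable than secondary, so the shift occurs.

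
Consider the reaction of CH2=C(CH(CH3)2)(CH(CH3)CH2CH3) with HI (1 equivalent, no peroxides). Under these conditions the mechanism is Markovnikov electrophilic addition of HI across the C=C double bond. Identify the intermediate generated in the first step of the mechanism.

tertiary carbocation

Step 1: Protonation of the alkene by HI: the π bond acts as the nucleophile and picks up H⁺, giving the more stable (Markovnikov) tertiary carbocation. The H–I bond breaks heterolytically, releasing I⁻.
After step 1 the species present is a tertiary carbocation.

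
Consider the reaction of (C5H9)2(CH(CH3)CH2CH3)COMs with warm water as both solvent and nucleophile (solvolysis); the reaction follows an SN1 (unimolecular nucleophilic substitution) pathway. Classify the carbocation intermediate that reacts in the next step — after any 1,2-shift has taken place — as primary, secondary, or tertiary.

Step 1: Ionisation: the C–O σ-bond cleaves heterolytically; both bonding electrons depart with MsO⁻, leaving a tertiary carbocation at the α-carbon.
No single 1,2-shift to an adjacent carbon would give a more-substituted cation, so no rearrangement occurs.

tertiary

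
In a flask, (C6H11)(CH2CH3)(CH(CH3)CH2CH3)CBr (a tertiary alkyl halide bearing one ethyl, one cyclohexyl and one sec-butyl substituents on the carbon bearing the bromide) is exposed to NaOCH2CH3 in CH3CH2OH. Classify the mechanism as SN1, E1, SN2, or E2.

E2

Conditions: a strong base with a tertiary substrate bearing a β-hydrogen.
These conditions are the textbook signature of the E2 pathway.
A strong (often hindered) base removes a β-H in concert with loss of the leaving group — bimolecular elimination.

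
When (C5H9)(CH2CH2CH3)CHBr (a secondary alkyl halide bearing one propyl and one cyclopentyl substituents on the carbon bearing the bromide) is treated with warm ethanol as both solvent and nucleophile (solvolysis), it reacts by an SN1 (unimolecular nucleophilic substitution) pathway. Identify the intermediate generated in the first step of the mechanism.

secondary carbocation

Step 1: Unassisted departure of Br⁻ (taking the C–Br bonding pair) generates a secondary carbocation.
After step 1 the species present is a secondary carbocation.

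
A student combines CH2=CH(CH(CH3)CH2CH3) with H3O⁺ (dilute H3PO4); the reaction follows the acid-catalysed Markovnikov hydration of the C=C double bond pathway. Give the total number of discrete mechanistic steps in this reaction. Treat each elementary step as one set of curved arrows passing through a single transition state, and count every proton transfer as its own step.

4

Step 1: Electrophilic addition begins with the π(C=C) electrons forming a bond to the proton of H3O⁺. Following Markovnikov's rule, the resulting cation is secondary. H2O is released.
Step 2: A 1,2-hydride shift from the adjacent sec-butyl carbon moves the positive charge from the secondary centre to an adjacent carbon, generating a more stable tertiary carbocation.
Step 3: Nucleophilic capture of the cation by H2O produces the protonated alcohol (an oxonium ion).
Step 4: H2O removes a proton from the oxonium oxygen, regenerating H3O⁺ and giving the neutral alcohol.
Total: 4 elementary steps.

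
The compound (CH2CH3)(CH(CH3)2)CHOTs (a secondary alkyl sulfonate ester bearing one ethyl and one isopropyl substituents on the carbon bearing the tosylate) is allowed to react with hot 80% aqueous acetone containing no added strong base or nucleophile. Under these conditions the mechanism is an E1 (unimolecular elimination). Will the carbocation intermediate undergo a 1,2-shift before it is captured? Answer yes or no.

The first-formed carbocation is secondary.
The adjacent isopropyl carbon already bears 2 other carbon substituents and has a hydrogen to migrate; after a 1,2-hydride shift from that carbon the positive charge sits on a tertiary centre.
Tertiary is more stable than secondary, so the shift occurs.

yes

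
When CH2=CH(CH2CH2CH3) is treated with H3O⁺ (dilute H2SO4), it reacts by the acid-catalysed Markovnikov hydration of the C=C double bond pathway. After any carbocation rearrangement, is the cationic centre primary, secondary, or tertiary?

secondary

Step 1: Electrophilic addition begins with the π(C=C) electrons forming a bond to the proton of H3O⁺. Following Markovnikov's rule, the resulting cation is secondary. H2O is released.
No single 1,2-shift to an adjacent carbon would give a more-substituted cation, so no rearrangement occurs.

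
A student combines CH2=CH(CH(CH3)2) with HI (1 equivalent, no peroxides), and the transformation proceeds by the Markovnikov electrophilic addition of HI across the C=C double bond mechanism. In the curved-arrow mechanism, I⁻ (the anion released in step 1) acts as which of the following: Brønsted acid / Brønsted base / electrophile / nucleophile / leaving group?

nucleophile

Step 3: Nucleophilic attack by I⁻ on the carbocation completes the addition, giving R–I.
I⁻ (the anion released in step 1) donates an electron pair to form a new σ-bond to carbon — it is the nucleophile.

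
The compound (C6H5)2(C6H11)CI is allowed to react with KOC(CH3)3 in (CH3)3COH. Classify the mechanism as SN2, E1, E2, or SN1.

Conditions: a strong/bulky base with a tertiary substrate bearing a β-hydrogen.
These conditions are the textbook signature of the E2 pathway.
A strong (often hindered) base removes a β-H in concert with loss of the leaving group — bimolecular elimination.

E2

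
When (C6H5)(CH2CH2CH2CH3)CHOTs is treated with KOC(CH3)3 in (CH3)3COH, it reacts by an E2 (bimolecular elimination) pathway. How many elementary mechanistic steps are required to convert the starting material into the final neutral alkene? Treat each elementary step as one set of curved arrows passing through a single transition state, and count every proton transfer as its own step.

1

Step 1: Concerted anti-periplanar elimination: (CH3)3CO⁻ abstracts a β-H while TsO⁻ leaves, and the C–H electrons become the new C=C π bond — all in a single transition state.
Total: 1 elementary step.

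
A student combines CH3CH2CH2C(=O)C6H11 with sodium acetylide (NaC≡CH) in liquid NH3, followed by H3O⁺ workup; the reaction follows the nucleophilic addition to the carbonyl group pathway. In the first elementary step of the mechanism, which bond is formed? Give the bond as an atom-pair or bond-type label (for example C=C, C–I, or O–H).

C–C

Step 1: Nucleophilic addition: HC≡C⁻ adds to the carbonyl carbon, pushing the π(C=O) electron pair onto oxygen and giving a tetrahedral alkoxide.
The bond formed in this step is the C–C bond.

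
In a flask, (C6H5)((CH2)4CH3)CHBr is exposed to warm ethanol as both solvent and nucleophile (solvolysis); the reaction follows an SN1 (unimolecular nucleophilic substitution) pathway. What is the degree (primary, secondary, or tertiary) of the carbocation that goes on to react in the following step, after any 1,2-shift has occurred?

secondary

Step 1: Ionisation: the C–Br σ-bond cleaves heterolytically; both bonding electrons depart with Br⁻, leaving a secondary carbocation at the α-carbon.
No single 1,2-shift to an adjacent carbon would give a more-substituted cation, so no rearrangement occurs.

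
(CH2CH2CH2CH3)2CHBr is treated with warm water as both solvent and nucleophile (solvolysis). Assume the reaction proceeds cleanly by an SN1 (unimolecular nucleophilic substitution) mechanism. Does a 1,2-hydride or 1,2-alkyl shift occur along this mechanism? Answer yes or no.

no

The first-formed carbocation is secondary.
No single 1,2-shift to an adjacent carbon would produce a more-substituted cation than the one already present, so no rearrangement occurs.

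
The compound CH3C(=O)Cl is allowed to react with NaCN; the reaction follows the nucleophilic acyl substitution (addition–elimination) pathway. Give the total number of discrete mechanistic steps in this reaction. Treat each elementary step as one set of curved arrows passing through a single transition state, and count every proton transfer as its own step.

Step 1: A lone pair on the C of CN⁻ attacks the electrophilic acyl carbon; the π(C=O) electrons move onto oxygen, giving a tetrahedral intermediate.
Step 2: Elimination step: re-formation of the carbonyl π bond drives out Cl⁻, giving the new acyl compound.
Total: 2 elementary steps.

2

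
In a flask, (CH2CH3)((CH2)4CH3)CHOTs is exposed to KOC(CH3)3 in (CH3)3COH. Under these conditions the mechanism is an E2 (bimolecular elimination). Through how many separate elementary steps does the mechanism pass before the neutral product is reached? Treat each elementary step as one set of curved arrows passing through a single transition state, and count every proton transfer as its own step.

Step 1: In one step, (CH3)3CO⁻ pulls off a β-proton, the C–O bond cleaves, and a C=C double bond forms between the α- and β-carbons (E2, anti elimination).
Total: 1 elementary step.

1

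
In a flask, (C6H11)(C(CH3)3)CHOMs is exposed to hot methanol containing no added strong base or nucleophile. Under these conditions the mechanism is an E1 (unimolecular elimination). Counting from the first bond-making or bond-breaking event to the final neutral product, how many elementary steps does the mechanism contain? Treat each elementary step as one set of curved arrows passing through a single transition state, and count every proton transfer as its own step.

Step 1: Ionisation: the C–O σ-bond cleaves heterolytically; both bonding electrons depart with MsO⁻, leaving a secondary carbocation at the α-carbon.
Step 2: A 1,2-hydride shift from the adjacent cyclohexyl carbon moves the positive charge from the secondary centre to an adjacent carbon, generating a more stable tertiary carbocation.
Step 3: A methanol molecule (solvent) deprotonates a β-carbon; as the C–H bond breaks, those electrons form the new alkene π bond.
Total: 3 elementary steps.

3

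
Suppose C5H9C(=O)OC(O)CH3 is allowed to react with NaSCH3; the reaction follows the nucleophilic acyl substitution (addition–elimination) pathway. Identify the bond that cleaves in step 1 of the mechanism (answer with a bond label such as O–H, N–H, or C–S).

π(C=O)

Step 1: A lone pair on the S of CH3S⁻ attacks the electrophilic acyl carbon; the π(C=O) electrons move onto oxygen, giving a tetrahedral intermediate.
The bond broken in this step is the π(C=O) bond.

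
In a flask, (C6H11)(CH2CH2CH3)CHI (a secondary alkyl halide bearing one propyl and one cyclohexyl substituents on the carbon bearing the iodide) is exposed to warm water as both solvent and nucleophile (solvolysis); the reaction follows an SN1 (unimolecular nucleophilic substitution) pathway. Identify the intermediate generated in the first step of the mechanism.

Step 1: Ionisation: the C–I σ-bond cleaves heterolytically; both bonding electrons depart with I⁻, leaving a secondary carbocation at the α-carbon.
After step 1 the species present is a secondary carbocation.

secondary carbocation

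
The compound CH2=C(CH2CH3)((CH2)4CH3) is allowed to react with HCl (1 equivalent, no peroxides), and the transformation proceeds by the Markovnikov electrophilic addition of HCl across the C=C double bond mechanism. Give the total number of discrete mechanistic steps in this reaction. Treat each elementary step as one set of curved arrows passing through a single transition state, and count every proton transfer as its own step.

2

Step 1: Protonation of the alkene by HCl: the π bond acts as the nucleophile and picks up H⁺, giving the more stable (Markovnikov) tertiary carbocation. The H–Cl bond breaks heterolytically, releasing Cl⁻.
(No 1,2-shift: no single shift to an adjacent carbon would give a more stable cation.)
Step 2: The Cl⁻ anion donates a lone pair to the carbocation, forming the new C–Cl σ-bond and giving the neutral alkyl halide.
Total: 2 elementary steps.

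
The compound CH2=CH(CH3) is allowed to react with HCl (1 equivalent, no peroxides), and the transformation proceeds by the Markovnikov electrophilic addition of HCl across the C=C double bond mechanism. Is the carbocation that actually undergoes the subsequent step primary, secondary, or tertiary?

Step 1: Protonation of the alkene by HCl: the π bond acts as the nucleophile and picks up H⁺, giving the more stable (Markovnikov) secondary carbocation. The H–Cl bond breaks heterolytically, releasing Cl⁻.
No single 1,2-shift to an adjacent carbon would give a more-substituted cation, so no rearrangement occurs.

secondary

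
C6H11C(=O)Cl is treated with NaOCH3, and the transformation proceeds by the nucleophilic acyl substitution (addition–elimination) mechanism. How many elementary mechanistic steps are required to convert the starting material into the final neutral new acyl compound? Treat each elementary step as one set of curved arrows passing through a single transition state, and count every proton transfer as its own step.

2

Step 1: CH3O⁻ adds to the carbonyl carbon; the C=O π electrons shift onto oxygen and a tetrahedral alkoxide intermediate forms.
Step 2: An oxygen lone pair re-forms the C=O π bond as the C–Cl σ-bond breaks; Cl⁻ is expelled.
Total: 2 elementary steps.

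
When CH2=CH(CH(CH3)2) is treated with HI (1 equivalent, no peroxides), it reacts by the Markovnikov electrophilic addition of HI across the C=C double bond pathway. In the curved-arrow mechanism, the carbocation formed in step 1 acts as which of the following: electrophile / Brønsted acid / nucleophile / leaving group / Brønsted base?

electrophile

Step 3: I⁻ captures the cation: a lone pair on I⁻ fills the empty p orbital, producing the alkyl halide product.
The carbocation formed in step 1 accepts an electron pair into an empty or π* orbital — it is the electrophile.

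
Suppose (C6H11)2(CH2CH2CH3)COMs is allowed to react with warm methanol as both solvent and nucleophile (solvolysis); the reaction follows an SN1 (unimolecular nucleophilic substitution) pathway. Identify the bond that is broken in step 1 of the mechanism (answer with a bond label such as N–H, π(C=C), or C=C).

C–O

Step 1: Ionisation: the C–O σ-bond cleaves heterolytically; both bonding electrons depart with MsO⁻, leaving a tertiary carbocation at the α-carbon.
The bond broken in this step is the C–O bond.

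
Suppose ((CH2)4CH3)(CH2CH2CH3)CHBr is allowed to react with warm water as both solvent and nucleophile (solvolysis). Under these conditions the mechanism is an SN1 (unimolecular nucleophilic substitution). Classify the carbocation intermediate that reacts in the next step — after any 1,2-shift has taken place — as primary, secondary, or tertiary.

secondary

Step 1: Unassisted departure of Br⁻ (taking the C–Br bonding pair) generates a secondary carbocation.
No single 1,2-shift to an adjacent carbon would give a more-substituted cation, so no rearrangement occurs.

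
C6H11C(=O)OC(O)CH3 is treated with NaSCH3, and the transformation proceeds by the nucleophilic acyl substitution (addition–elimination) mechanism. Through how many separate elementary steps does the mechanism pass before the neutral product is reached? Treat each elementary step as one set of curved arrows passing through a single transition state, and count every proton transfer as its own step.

Step 1: Nucleophilic addition of CH3S⁻ to the acyl carbon breaks the π(C=O) bond and yields a tetrahedral, anionic intermediate.
Step 2: Collapse of the tetrahedral intermediate: the alkoxide oxygen pushes its lone pair back to re-form C=O while CH3CO2⁻ leaves.
Total: 2 elementary steps.

2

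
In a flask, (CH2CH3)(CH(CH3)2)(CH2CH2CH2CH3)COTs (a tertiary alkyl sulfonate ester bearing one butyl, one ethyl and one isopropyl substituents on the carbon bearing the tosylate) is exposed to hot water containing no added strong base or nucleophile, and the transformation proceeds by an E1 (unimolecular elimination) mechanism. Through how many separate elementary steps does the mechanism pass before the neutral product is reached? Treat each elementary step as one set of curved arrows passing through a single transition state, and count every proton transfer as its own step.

Step 1: Rate-determining heterolysis of the C–O bond gives TsO⁻ and a tertiary carbocation.
(No 1,2-shift: no single shift to an adjacent carbon would give a more stable cation.)
Step 2: A water molecule (solvent) deprotonates a β-carbon; as the C–H bond breaks, those electrons form the new alkene π bond.
Total: 2 elementary steps.

2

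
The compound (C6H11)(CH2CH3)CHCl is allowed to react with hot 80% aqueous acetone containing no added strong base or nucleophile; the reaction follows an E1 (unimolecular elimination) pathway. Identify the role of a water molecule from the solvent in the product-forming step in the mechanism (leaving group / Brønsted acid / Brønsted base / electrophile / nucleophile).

Step 3: Loss of a β-proton to a water molecule of the solvent: the C–H bonding pair collapses toward the cationic carbon to form the C=C π bond, yielding the alkene.
A water molecule from the solvent in the product-forming step accepts a proton in a proton-transfer step — a Brønsted base.

Brønsted base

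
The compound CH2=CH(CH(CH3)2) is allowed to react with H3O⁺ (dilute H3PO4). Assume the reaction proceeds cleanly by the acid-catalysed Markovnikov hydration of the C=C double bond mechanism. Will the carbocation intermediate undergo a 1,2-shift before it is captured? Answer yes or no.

yes

The first-formed carbocation is secondary.
The adjacent isopropyl carbon already bears 2 other carbon substituents and has a hydrogen to migrate; after a 1,2-hydride shift from that carbon the positive charge sits on a tertiary centre.
Tertiary is more stable than secondary, so the shift occurs.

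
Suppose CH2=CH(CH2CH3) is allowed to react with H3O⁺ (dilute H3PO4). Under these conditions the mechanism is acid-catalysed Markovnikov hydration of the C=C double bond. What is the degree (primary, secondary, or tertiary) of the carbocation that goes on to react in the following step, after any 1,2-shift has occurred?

secondary

Step 1: Electrophilic addition begins with the π(C=C) electrons forming a bond to the proton of H3O⁺. Following Markovnikov's rule, the resulting cation is secondary. H2O is released.
No single 1,2-shift to an adjacent carbon would give a more-substituted cation, so no rearrangement occurs.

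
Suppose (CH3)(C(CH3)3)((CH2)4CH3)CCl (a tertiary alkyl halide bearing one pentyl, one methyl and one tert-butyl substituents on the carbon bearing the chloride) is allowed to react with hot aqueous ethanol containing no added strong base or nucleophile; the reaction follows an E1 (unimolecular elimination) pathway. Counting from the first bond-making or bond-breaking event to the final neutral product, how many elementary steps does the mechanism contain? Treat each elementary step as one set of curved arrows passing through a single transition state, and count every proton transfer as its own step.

2

Step 1: Rate-determining heterolysis of the C–Cl bond gives Cl⁻ and a tertiary carbocation.
(No 1,2-shift: no single shift to an adjacent carbon would give a more stable cation.)
Step 2: A weak base (a water (or ethanol) molecule from the solvent) removes a proton from a carbon adjacent to the cationic centre; the electrons of that C–H bond become the new π(C=C) bond, giving the alkene.
Total: 2 elementary steps.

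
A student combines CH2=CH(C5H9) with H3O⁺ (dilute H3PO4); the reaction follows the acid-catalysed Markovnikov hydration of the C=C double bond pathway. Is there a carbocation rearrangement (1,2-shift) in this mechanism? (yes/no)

yes

The first-formed carbocation is secondary.
The adjacent cyclopentyl carbon already bears 2 other carbon substituents and has a hydrogen to migrate; after a 1,2-hydride shift from that carbon the positive charge sits on a tertiary centre.
Tertiary is more stable than secondary, so the shift occurs.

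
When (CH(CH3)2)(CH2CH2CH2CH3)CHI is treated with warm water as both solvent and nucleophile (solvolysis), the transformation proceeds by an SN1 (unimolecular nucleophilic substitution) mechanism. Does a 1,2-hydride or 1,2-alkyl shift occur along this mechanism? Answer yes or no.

yes

The first-formed carbocation is secondary.
The adjacent isopropyl carbon already bears 2 other carbon substituents and has a hydrogen to migrate; after a 1,2-hydride shift from that carbon the positive charge sits on a tertiary centre.
Tertiary is more stable than secondary, so the shift occurs.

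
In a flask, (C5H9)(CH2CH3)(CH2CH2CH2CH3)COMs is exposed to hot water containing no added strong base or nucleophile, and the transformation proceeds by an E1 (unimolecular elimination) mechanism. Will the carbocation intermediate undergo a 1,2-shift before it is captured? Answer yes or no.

no

The first-formed carbocation is tertiary.
No single 1,2-shift to an adjacent carbon would produce a more-substituted cation than the one already present, so no rearrangement occurs.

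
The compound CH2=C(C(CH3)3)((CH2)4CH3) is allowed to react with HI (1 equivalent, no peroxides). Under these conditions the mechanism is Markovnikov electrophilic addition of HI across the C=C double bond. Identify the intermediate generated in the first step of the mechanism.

Step 1: The π electrons of the C=C bond attack a proton of HI; Markovnikov addition places the new C–H on the less-substituted alkene carbon, so the positive charge ends up on the more-substituted carbon — a tertiary carbocation. The H–I bond breaks heterolytically, releasing I⁻.
After step 1 the species present is a tertiary carbocation.

tertiary carbocation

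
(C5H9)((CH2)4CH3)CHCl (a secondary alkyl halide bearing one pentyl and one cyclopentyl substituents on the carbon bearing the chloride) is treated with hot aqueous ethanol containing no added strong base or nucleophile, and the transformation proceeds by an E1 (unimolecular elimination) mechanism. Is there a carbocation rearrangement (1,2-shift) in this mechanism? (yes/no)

yes

The first-formed carbocation is secondary.
The adjacent cyclopentyl carbon already bears 2 other carbon substituents and has a hydrogen to migrate; after a 1,2-hydride shift from that carbon the positive charge sits on a tertiary centre.
Tertiary is more stable than secondary, so the shift occurs.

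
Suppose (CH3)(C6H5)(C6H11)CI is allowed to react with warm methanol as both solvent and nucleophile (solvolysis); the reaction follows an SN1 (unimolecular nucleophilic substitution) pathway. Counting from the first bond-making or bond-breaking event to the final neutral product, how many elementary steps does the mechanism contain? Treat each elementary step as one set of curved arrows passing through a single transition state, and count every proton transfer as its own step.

3

Step 1: The C–I bond breaks with both electrons going to the iodide; I⁻ leaves and a tertiary carbocation remains.
(No 1,2-shift: no single shift to an adjacent carbon would give a more stable cation.)
Step 2: CH3OH donates an oxygen lone pair into the empty p orbital of the cation, giving a protonated ether (an oxonium ion).
Step 3: A second solvent molecule removes the proton on oxygen, giving the neutral ether product.
Total: 3 elementary steps.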